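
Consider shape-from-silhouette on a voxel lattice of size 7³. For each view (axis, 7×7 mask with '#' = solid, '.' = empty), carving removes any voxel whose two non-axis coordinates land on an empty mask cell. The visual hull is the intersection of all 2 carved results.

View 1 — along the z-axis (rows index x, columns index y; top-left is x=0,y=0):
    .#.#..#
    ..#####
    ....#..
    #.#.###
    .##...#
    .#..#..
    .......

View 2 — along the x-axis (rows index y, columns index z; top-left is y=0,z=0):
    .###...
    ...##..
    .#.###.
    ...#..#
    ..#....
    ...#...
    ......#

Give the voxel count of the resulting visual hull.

voxel count = 35

full grid |V| = 343
[1] z-view keeps 19 columns → grid now 133
[2] x-view keeps 14 columns → grid now 35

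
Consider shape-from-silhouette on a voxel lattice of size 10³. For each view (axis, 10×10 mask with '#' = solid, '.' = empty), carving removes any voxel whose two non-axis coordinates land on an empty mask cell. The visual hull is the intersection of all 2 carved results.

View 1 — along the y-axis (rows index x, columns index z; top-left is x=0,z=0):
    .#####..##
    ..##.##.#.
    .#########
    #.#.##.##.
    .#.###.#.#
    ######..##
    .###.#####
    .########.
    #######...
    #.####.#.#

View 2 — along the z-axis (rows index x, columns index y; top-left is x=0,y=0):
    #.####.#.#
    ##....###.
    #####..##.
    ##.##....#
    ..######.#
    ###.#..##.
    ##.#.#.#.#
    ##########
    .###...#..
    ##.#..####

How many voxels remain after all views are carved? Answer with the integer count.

before carving: 1000 voxels (10×10×10)
  1. axis=1 (XZ plane), |mask|=71  ⇒  voxels=710
  2. axis=2 (XY plane), |mask|=64  ⇒  voxels=462

462 voxels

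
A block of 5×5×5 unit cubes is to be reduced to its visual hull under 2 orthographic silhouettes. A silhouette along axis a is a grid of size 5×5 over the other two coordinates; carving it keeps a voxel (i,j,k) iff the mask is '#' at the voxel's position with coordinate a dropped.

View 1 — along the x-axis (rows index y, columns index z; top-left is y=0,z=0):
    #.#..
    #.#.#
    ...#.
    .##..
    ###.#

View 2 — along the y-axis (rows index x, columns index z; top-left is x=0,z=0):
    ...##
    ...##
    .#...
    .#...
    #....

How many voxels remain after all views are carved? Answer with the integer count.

full grid |V| = 125
step 1: project along x, AND mask (12/25) → |grid| = 60
step 2: project along y, AND mask (7/25) → |grid| = 13

remaining voxels: 13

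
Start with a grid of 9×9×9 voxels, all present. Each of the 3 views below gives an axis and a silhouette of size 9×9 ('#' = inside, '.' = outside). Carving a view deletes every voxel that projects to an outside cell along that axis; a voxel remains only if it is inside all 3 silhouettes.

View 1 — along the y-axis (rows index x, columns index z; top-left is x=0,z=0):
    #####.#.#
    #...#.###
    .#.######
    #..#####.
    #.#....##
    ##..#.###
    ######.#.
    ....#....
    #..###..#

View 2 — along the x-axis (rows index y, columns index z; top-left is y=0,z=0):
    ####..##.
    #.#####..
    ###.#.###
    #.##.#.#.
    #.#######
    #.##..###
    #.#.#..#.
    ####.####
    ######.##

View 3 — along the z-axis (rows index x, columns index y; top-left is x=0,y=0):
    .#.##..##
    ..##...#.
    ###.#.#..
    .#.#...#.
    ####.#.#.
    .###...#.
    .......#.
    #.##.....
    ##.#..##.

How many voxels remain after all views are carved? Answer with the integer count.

130 voxels

start: 9×9×9 = 729 voxels
[1] y-view keeps 48 columns → grid now 432
[2] x-view keeps 58 columns → grid now 309
[3] z-view keeps 35 columns → grid now 130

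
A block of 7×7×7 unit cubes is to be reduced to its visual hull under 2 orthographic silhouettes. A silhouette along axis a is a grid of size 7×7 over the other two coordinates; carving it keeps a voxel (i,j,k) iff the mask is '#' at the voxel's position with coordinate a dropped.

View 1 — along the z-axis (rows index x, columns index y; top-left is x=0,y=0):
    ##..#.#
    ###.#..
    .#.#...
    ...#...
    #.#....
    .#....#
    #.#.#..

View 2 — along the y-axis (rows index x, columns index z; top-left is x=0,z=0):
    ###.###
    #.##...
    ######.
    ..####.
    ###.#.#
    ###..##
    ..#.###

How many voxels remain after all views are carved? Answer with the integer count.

before carving: 343 voxels (7×7×7)
  1. axis=2 (XY plane), |mask|=18  ⇒  voxels=126
  2. axis=1 (XZ plane), |mask|=33  ⇒  voxels=84

84 voxels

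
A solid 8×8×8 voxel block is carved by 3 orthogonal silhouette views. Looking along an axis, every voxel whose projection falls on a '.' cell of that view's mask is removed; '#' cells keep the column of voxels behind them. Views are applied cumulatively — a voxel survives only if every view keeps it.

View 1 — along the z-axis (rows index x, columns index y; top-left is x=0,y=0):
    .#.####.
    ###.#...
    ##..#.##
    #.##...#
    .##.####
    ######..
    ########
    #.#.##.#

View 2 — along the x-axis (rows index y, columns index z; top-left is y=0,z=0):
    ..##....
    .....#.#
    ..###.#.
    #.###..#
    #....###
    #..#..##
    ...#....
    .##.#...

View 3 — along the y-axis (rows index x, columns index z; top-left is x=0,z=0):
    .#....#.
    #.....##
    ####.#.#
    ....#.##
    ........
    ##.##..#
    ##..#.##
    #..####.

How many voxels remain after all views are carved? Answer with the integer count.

initial block: 8^3 = 512
step 1: project along z, AND mask (43/64) → |grid| = 344
step 2: project along x, AND mask (25/64) → |grid| = 135
step 3: project along y, AND mask (29/64) → |grid| = 60

|visual hull| = 60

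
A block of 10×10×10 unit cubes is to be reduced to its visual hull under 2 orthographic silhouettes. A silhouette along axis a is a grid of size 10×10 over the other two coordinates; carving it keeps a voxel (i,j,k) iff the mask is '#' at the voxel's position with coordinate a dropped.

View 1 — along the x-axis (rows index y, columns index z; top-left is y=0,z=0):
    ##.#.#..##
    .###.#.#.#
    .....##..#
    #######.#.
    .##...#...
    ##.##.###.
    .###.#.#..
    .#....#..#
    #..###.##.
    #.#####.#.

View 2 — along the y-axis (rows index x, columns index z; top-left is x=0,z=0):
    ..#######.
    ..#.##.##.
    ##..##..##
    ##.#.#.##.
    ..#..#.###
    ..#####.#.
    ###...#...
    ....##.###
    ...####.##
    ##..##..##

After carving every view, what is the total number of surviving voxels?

before carving: 1000 voxels (10×10×10)
[1] x-view keeps 54 columns → grid now 540
[2] y-view keeps 56 columns → grid now 301

|visual hull| = 301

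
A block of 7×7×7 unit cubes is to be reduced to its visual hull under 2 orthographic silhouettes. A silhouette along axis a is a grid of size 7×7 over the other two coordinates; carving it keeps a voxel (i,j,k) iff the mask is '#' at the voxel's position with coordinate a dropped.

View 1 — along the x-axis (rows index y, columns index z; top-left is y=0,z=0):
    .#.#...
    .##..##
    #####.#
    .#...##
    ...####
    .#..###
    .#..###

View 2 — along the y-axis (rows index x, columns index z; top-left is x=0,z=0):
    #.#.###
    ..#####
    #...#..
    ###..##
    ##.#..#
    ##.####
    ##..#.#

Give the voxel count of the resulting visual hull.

|visual hull| = 121

start: 7×7×7 = 343 voxels
[1] x-view keeps 27 columns → grid now 189
[2] y-view keeps 31 columns → grid now 121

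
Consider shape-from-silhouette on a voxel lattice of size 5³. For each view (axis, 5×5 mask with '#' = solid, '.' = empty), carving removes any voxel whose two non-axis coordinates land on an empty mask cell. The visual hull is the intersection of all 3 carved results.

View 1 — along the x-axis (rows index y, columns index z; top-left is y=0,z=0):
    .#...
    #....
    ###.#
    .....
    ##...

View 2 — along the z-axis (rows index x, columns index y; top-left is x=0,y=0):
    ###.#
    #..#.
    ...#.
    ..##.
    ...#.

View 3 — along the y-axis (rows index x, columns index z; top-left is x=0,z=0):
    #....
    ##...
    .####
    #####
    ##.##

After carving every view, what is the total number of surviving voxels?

voxel count = 8

initial block: 5^3 = 125
carve view 1 (along x, YZ-mask fill 8/25): 40 voxels remain
carve view 2 (along z, XY-mask fill 10/25): 13 voxels remain
carve view 3 (along y, XZ-mask fill 16/25): 8 voxels remain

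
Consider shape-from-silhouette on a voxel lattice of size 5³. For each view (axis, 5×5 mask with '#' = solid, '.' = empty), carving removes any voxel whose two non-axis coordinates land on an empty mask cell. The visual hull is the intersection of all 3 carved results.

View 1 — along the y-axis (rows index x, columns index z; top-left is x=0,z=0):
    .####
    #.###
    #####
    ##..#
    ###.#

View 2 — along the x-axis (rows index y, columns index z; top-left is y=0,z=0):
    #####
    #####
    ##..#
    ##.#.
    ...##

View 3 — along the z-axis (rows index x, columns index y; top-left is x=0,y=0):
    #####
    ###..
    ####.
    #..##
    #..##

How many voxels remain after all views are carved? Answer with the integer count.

before carving: 125 voxels (5×5×5)
carve view 1 (along y, XZ-mask fill 20/25): 100 voxels remain
carve view 2 (along x, YZ-mask fill 18/25): 72 voxels remain
carve view 3 (along z, XY-mask fill 18/25): 53 voxels remain

53 voxels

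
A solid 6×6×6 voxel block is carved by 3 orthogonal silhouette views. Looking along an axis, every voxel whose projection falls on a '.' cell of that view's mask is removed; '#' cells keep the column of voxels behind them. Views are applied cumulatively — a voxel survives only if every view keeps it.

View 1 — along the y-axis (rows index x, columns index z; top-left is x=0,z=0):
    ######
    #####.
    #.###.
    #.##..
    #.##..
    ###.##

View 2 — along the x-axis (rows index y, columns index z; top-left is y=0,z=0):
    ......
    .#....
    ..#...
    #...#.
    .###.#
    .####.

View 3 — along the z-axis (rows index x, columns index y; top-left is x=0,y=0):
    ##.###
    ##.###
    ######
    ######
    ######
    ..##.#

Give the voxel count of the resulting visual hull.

remaining voxels: 47

initial block: 6^3 = 216
after view 1 [y-axis, 26 of 36 cells solid] → remaining = 156
after view 2 [x-axis, 12 of 36 cells solid] → remaining = 53
after view 3 [z-axis, 31 of 36 cells solid] → remaining = 47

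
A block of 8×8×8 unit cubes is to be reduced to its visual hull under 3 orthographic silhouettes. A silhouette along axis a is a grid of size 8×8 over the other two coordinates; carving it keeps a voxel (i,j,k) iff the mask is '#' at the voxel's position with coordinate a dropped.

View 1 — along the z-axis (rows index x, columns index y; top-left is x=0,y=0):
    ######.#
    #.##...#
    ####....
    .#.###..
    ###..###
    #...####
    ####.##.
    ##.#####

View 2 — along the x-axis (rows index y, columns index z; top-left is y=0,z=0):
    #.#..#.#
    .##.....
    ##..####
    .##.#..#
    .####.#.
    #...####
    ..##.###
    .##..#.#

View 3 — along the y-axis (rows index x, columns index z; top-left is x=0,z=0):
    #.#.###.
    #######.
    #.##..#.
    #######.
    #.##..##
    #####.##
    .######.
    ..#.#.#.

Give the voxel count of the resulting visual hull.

full grid |V| = 512
[1] z-view keeps 43 columns → grid now 344
[2] x-view keeps 35 columns → grid now 184
[3] y-view keeps 44 columns → grid now 118

voxel count = 118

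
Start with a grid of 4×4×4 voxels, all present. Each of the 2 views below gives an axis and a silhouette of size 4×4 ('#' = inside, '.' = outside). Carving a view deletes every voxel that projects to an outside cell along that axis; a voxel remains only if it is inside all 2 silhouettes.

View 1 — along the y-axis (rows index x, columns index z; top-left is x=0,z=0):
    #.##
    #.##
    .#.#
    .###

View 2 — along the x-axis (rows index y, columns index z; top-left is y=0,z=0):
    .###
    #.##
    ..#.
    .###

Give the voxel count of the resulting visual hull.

initial block: 4^3 = 64
after view 1 [y-axis, 11 of 16 cells solid] → remaining = 44
after view 2 [x-axis, 10 of 16 cells solid] → remaining = 30

|visual hull| = 30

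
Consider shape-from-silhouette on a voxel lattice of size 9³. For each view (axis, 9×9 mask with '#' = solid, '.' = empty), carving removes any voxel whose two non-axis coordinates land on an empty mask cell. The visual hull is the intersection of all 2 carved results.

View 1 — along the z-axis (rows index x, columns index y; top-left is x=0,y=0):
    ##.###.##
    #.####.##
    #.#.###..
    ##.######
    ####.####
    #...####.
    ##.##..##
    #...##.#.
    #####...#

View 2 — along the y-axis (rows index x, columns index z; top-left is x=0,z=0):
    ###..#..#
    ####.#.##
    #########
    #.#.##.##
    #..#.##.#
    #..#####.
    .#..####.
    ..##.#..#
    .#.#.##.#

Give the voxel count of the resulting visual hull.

|visual hull| = 323

start: 9×9×9 = 729 voxels
[1] z-view keeps 56 columns → grid now 504
[2] y-view keeps 52 columns → grid now 323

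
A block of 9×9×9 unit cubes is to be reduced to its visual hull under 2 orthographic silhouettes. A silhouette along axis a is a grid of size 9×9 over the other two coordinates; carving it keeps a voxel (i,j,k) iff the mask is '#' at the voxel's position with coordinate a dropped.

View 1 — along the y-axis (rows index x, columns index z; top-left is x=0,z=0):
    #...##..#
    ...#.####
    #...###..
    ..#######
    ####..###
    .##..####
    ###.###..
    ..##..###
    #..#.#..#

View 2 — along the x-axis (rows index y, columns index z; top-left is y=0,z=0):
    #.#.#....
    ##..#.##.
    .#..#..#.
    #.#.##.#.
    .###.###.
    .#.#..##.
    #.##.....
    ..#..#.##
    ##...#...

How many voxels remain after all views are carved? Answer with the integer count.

voxel count = 182

start: 9×9×9 = 729 voxels
step 1: project along y, AND mask (48/81) → |grid| = 432
step 2: project along x, AND mask (36/81) → |grid| = 182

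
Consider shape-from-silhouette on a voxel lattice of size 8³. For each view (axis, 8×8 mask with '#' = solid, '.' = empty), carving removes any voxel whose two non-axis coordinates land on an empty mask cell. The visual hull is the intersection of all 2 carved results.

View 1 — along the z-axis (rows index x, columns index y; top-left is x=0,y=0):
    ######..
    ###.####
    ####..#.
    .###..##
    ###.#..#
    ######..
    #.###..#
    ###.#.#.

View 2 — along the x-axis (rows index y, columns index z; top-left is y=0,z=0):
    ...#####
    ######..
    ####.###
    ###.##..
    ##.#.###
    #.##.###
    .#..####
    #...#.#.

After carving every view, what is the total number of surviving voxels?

initial block: 8^3 = 512
V1 z: intersect with XY mask (44 set) -- 352 left
V2 x: intersect with YZ mask (43 set) -- 244 left

remaining voxels: 244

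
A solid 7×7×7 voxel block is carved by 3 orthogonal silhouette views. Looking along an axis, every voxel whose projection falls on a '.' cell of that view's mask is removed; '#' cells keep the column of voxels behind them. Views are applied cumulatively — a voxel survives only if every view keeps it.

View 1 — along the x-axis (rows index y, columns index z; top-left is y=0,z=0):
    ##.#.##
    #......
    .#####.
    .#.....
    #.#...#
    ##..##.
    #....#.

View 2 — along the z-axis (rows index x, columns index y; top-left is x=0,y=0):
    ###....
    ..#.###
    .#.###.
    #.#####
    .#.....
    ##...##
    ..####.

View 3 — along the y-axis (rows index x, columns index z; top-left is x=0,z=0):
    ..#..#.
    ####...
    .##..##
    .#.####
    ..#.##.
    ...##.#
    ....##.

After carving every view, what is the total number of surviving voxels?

initial block: 7^3 = 343
[1] x-view keeps 21 columns → grid now 147
[2] z-view keeps 26 columns → grid now 80
[3] y-view keeps 23 columns → grid now 37

37 voxels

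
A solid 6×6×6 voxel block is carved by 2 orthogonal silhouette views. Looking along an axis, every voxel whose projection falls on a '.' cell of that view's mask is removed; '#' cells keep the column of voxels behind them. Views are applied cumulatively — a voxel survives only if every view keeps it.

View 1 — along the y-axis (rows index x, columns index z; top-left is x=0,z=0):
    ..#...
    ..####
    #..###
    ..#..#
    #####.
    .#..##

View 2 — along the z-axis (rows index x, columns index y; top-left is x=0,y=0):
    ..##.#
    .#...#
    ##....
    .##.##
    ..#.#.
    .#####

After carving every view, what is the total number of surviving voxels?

voxel count = 52

initial block: 6^3 = 216
[1] y-view keeps 19 columns → grid now 114
[2] z-view keeps 18 columns → grid now 52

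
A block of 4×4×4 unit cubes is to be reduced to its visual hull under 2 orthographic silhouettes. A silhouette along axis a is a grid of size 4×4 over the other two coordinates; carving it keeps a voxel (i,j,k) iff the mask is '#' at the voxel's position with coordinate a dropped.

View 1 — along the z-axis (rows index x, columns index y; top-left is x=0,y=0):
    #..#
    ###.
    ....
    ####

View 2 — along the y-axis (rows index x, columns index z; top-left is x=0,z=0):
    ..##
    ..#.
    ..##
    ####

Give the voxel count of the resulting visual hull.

before carving: 64 voxels (4×4×4)
[1] z-view keeps 9 columns → grid now 36
[2] y-view keeps 9 columns → grid now 23

voxel count = 23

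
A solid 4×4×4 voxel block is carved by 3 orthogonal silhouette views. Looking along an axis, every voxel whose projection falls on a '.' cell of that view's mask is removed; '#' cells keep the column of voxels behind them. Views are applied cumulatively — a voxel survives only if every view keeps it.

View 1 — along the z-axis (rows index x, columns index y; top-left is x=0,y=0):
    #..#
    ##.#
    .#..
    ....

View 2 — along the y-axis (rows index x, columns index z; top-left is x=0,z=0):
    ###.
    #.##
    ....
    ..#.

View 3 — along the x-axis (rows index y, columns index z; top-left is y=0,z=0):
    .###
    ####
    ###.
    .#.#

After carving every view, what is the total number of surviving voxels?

remaining voxels: 9

start: 4×4×4 = 64 voxels
[1] z-view keeps 6 columns → grid now 24
[2] y-view keeps 7 columns → grid now 15
[3] x-view keeps 12 columns → grid now 9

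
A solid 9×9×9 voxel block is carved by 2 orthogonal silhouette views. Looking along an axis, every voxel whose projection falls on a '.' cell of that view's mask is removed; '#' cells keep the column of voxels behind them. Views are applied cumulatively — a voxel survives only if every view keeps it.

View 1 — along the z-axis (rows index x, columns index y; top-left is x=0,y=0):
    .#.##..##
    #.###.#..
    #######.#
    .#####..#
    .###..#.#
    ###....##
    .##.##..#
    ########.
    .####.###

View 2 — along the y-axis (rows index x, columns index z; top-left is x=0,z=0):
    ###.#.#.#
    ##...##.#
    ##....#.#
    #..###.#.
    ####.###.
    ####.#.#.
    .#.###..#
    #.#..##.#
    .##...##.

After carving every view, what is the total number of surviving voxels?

275 voxels

initial block: 9^3 = 729
carve view 1 (along z, XY-mask fill 54/81): 486 voxels remain
carve view 2 (along y, XZ-mask fill 47/81): 275 voxels remain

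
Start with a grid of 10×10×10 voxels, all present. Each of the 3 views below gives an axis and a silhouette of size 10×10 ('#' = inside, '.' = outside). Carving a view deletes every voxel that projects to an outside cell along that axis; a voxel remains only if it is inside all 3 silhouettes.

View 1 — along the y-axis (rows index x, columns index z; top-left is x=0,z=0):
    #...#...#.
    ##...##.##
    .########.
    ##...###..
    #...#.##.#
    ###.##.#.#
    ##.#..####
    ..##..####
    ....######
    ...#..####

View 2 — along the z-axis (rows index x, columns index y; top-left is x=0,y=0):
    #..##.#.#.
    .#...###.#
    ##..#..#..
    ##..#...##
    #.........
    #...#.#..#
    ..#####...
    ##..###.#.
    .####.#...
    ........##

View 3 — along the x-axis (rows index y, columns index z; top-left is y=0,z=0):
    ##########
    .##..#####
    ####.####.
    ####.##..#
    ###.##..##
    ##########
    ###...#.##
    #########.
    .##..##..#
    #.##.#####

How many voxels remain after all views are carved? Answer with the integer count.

before carving: 1000 voxels (10×10×10)
  1. axis=1 (XZ plane), |mask|=58  ⇒  voxels=580
  2. axis=2 (XY plane), |mask|=42  ⇒  voxels=246
  3. axis=0 (YZ plane), |mask|=77  ⇒  voxels=188

188 voxels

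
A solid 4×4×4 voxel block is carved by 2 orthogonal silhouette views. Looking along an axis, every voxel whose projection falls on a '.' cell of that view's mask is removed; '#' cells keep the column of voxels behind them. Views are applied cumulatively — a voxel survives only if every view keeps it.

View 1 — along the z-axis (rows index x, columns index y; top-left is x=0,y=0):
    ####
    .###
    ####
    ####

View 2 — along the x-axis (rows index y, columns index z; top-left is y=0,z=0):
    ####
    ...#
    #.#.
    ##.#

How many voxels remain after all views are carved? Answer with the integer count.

start: 4×4×4 = 64 voxels
[1] z-view keeps 15 columns → grid now 60
[2] x-view keeps 10 columns → grid now 36

voxel count = 36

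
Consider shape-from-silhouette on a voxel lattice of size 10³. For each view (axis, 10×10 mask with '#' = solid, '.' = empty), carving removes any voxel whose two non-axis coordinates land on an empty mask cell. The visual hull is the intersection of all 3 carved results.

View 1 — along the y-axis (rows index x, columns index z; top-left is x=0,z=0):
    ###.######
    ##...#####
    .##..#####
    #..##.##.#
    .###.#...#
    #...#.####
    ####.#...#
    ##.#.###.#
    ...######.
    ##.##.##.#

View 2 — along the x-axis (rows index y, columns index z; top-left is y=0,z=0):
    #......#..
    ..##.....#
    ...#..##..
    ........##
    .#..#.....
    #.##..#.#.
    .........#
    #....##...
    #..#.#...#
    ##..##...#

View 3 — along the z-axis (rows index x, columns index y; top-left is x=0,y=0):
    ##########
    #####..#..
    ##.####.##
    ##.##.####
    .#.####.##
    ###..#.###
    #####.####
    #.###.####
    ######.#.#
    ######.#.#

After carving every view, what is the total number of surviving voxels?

initial block: 10^3 = 1000
step 1: project along y, AND mask (66/100) → |grid| = 660
step 2: project along x, AND mask (30/100) → |grid| = 207
step 3: project along z, AND mask (79/100) → |grid| = 166

remaining voxels: 166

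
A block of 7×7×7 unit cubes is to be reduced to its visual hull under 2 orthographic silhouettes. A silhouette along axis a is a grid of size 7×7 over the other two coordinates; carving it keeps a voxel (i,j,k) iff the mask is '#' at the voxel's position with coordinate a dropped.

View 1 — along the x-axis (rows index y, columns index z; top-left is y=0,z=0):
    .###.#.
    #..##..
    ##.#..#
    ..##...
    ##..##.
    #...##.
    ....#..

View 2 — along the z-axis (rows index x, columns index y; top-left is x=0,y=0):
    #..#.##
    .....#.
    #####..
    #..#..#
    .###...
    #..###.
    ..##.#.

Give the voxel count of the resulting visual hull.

voxel count = 68

start: 7×7×7 = 343 voxels
after view 1 [x-axis, 21 of 49 cells solid] → remaining = 147
after view 2 [z-axis, 23 of 49 cells solid] → remaining = 68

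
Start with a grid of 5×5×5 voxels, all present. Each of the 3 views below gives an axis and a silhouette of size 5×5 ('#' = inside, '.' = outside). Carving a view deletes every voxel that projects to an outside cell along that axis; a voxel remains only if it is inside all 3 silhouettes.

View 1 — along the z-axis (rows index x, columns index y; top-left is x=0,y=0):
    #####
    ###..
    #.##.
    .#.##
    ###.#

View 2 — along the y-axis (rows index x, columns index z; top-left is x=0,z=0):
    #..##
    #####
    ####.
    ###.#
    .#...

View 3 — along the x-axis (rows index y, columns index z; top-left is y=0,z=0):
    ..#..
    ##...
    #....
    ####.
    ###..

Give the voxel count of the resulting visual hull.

remaining voxels: 25

full grid |V| = 125
[1] z-view keeps 18 columns → grid now 90
[2] y-view keeps 17 columns → grid now 58
[3] x-view keeps 11 columns → grid now 25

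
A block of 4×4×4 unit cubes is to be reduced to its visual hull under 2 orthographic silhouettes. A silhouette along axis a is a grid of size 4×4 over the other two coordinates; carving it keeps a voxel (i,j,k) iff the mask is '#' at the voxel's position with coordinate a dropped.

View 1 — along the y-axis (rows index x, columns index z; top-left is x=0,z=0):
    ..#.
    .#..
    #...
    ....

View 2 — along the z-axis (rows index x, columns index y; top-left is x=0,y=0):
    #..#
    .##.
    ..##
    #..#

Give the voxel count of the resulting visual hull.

|visual hull| = 6

initial block: 4^3 = 64
after view 1 [y-axis, 3 of 16 cells solid] → remaining = 12
after view 2 [z-axis, 8 of 16 cells solid] → remaining = 6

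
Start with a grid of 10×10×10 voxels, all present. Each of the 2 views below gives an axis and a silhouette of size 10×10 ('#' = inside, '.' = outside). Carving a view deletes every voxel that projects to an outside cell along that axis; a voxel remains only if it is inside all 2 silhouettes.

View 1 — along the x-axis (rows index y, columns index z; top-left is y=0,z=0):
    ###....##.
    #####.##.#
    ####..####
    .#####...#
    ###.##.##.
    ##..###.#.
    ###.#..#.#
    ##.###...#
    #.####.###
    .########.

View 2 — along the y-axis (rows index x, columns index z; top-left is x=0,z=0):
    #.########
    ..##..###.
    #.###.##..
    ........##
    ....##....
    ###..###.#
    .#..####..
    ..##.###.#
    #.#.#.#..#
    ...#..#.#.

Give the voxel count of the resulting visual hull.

voxel count = 326

full grid |V| = 1000
  1. axis=0 (YZ plane), |mask|=68  ⇒  voxels=680
  2. axis=1 (XZ plane), |mask|=50  ⇒  voxels=326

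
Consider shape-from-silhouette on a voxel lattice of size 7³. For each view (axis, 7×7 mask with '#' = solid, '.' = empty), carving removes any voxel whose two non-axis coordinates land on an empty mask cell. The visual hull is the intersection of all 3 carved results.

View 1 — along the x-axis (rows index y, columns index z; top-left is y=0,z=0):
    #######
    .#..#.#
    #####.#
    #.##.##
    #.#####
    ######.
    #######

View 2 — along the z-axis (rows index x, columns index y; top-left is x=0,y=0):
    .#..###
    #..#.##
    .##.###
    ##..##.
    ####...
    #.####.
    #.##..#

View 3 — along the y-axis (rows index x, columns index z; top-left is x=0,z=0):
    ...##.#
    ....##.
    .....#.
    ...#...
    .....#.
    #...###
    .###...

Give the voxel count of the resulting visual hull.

start: 7×7×7 = 343 voxels
after view 1 [x-axis, 40 of 49 cells solid] → remaining = 280
after view 2 [z-axis, 30 of 49 cells solid] → remaining = 173
after view 3 [y-axis, 15 of 49 cells solid] → remaining = 53

voxel count = 53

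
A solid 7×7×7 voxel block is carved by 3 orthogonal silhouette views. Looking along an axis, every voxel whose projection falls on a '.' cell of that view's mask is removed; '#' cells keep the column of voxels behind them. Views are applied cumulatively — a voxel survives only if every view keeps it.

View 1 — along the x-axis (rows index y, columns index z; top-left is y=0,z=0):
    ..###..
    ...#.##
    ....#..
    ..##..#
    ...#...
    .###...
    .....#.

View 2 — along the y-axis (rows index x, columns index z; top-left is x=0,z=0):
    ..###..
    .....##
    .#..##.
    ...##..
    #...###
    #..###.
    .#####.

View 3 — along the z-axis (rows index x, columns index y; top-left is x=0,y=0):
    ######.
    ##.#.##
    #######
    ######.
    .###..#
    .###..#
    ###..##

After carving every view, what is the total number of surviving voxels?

voxel count = 46

start: 7×7×7 = 343 voxels
carve view 1 (along x, YZ-mask fill 15/49): 105 voxels remain
carve view 2 (along y, XZ-mask fill 23/49): 54 voxels remain
carve view 3 (along z, XY-mask fill 37/49): 46 voxels remain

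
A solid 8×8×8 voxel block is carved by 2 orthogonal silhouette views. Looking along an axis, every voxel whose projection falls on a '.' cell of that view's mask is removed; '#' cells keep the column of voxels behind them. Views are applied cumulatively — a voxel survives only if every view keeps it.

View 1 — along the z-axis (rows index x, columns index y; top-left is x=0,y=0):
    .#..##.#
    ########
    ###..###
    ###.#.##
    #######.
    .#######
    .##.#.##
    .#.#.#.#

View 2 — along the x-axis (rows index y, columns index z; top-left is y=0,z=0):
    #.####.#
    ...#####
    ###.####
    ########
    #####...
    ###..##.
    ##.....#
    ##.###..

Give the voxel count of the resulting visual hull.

251 voxels

initial block: 8^3 = 512
V1 z: intersect with XY mask (47 set) -- 376 left
V2 x: intersect with YZ mask (44 set) -- 251 left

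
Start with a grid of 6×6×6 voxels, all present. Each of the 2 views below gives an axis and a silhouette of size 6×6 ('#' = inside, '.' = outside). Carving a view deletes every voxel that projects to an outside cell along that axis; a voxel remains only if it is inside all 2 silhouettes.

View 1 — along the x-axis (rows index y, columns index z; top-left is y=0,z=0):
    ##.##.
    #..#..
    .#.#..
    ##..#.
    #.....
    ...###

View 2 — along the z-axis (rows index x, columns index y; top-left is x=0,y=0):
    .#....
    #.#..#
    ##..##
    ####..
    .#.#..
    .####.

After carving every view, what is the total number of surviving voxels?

|visual hull| = 45

full grid |V| = 216
step 1: project along x, AND mask (15/36) → |grid| = 90
step 2: project along z, AND mask (18/36) → |grid| = 45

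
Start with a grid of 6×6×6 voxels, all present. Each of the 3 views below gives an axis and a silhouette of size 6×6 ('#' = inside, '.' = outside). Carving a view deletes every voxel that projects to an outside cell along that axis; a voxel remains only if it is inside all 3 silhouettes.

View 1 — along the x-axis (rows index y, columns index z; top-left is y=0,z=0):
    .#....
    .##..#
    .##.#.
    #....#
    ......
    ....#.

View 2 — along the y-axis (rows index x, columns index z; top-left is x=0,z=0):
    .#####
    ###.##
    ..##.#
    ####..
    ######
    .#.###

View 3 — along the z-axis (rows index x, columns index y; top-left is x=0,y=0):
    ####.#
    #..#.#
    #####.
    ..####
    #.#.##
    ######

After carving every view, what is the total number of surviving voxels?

|visual hull| = 32

before carving: 216 voxels (6×6×6)
  1. axis=0 (YZ plane), |mask|=10  ⇒  voxels=60
  2. axis=1 (XZ plane), |mask|=27  ⇒  voxels=46
  3. axis=2 (XY plane), |mask|=27  ⇒  voxels=32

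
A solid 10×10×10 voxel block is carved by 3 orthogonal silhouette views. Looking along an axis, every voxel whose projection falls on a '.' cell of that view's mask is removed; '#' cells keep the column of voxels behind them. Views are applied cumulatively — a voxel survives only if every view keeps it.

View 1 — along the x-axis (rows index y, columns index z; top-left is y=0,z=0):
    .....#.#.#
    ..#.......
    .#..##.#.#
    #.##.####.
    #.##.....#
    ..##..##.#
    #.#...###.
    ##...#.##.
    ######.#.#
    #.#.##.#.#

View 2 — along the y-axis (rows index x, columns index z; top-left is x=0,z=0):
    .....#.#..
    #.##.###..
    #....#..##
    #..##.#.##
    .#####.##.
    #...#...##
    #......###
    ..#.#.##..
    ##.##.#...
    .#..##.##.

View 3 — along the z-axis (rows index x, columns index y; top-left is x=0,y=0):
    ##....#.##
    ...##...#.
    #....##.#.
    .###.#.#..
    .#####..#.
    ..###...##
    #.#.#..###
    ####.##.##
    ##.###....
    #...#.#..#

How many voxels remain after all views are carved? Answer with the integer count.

121 voxels

start: 10×10×10 = 1000 voxels
step 1: project along x, AND mask (49/100) → |grid| = 490
step 2: project along y, AND mask (47/100) → |grid| = 232
step 3: project along z, AND mask (51/100) → |grid| = 121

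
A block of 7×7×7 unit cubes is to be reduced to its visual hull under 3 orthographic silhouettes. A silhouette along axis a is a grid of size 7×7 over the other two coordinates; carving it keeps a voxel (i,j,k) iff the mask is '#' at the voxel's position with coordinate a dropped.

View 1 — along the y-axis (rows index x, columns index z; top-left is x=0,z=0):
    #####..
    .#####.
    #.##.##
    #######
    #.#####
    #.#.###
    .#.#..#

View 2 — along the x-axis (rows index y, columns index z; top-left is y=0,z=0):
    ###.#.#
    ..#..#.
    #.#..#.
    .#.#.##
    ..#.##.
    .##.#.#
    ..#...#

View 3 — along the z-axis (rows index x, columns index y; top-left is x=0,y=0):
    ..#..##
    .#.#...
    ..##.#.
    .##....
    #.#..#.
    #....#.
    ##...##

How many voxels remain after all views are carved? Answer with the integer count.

before carving: 343 voxels (7×7×7)
after view 1 [y-axis, 36 of 49 cells solid] → remaining = 252
after view 2 [x-axis, 23 of 49 cells solid] → remaining = 119
after view 3 [z-axis, 19 of 49 cells solid] → remaining = 46

remaining voxels: 46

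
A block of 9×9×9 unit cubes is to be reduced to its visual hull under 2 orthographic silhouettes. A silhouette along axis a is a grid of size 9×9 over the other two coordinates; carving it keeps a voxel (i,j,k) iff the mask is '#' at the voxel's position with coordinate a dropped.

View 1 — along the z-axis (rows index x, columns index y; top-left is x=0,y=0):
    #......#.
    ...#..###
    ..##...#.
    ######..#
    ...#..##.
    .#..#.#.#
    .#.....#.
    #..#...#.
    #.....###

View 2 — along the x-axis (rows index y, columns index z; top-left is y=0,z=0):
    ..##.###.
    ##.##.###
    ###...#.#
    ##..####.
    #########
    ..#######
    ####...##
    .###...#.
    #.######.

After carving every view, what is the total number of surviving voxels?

start: 9×9×9 = 729 voxels
step 1: project along z, AND mask (32/81) → |grid| = 288
step 2: project along x, AND mask (56/81) → |grid| = 186

186 voxels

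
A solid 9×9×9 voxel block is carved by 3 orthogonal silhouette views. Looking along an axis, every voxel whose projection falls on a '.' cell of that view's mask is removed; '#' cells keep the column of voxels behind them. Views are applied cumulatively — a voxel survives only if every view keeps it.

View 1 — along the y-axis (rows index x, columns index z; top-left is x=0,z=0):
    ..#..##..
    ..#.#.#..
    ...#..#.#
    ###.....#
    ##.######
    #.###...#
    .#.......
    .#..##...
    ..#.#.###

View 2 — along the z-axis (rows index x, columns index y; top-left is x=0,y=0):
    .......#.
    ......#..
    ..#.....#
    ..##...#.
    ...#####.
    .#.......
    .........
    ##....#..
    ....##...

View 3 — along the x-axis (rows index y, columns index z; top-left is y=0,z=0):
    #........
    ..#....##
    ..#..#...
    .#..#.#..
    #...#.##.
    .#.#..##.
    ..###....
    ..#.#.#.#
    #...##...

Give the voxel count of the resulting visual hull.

before carving: 729 voxels (9×9×9)
carve view 1 (along y, XZ-mask fill 35/81): 315 voxels remain
carve view 2 (along z, XY-mask fill 18/81): 88 voxels remain
carve view 3 (along x, YZ-mask fill 27/81): 32 voxels remain

|visual hull| = 32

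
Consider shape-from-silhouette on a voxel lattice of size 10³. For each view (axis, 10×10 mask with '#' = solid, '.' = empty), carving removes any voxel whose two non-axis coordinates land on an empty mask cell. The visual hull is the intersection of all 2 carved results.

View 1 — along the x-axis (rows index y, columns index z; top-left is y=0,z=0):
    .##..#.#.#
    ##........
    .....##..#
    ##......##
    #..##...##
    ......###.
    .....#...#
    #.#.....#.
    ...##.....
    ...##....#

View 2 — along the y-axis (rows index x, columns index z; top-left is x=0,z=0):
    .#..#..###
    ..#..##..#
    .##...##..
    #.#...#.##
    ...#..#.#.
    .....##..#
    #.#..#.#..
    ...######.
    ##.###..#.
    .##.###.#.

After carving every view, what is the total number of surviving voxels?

initial block: 10^3 = 1000
  1. axis=0 (YZ plane), |mask|=32  ⇒  voxels=320
  2. axis=1 (XZ plane), |mask|=46  ⇒  voxels=143

|visual hull| = 143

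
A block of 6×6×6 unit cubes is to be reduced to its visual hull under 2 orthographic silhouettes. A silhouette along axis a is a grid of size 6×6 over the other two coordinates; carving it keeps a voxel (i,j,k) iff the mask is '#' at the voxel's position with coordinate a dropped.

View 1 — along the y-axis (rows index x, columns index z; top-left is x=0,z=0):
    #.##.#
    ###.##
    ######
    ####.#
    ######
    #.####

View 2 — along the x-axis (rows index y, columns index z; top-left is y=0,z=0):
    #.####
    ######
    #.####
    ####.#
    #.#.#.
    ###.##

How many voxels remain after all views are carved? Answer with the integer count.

remaining voxels: 154

full grid |V| = 216
carve view 1 (along y, XZ-mask fill 31/36): 186 voxels remain
carve view 2 (along x, YZ-mask fill 29/36): 154 voxels remain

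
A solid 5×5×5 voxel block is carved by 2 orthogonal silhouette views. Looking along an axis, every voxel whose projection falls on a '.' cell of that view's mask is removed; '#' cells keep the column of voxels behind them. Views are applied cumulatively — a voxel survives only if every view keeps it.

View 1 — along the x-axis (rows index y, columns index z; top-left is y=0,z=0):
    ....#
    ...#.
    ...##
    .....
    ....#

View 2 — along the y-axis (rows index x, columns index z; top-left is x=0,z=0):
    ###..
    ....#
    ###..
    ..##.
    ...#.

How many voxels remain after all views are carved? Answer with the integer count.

initial block: 5^3 = 125
V1 x: intersect with YZ mask (5 set) -- 25 left
V2 y: intersect with XZ mask (10 set) -- 7 left

voxel count = 7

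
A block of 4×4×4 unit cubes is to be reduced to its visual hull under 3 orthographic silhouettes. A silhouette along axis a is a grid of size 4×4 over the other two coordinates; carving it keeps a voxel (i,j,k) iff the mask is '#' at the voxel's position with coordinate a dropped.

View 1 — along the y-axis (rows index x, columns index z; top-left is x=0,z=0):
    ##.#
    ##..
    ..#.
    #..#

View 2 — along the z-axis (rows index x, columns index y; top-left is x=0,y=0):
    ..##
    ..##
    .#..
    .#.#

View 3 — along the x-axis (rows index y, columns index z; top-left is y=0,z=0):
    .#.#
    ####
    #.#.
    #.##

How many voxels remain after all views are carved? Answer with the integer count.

full grid |V| = 64
  1. axis=1 (XZ plane), |mask|=8  ⇒  voxels=32
  2. axis=2 (XY plane), |mask|=7  ⇒  voxels=15
  3. axis=0 (YZ plane), |mask|=11  ⇒  voxels=10

remaining voxels: 10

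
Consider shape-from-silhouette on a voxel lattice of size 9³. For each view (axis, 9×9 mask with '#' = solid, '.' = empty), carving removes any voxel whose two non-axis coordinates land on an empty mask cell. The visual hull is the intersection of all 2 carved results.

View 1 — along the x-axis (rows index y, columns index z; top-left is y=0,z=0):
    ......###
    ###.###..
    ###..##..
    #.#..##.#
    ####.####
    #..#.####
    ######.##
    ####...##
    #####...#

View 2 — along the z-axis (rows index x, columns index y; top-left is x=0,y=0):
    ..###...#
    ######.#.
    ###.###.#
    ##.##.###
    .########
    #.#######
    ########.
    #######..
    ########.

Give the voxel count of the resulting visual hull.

full grid |V| = 729
step 1: project along x, AND mask (53/81) → |grid| = 477
step 2: project along z, AND mask (64/81) → |grid| = 379

remaining voxels: 379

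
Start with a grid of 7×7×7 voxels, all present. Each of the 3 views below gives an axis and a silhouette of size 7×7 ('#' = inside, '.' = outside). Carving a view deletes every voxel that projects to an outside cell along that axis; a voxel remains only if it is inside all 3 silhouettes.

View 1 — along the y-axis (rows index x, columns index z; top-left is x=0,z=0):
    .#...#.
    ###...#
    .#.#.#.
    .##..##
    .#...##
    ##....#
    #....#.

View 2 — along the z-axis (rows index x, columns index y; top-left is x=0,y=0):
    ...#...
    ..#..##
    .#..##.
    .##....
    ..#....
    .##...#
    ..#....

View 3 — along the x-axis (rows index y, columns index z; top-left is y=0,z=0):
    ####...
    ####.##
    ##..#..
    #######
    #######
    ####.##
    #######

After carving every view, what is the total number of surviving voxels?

voxel count = 36

start: 7×7×7 = 343 voxels
  1. axis=1 (XZ plane), |mask|=21  ⇒  voxels=147
  2. axis=2 (XY plane), |mask|=14  ⇒  voxels=45
  3. axis=0 (YZ plane), |mask|=40  ⇒  voxels=36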